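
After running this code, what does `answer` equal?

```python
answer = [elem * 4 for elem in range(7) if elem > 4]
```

Let's trace through this code step by step.

Initialize: answer = [elem * 4 for elem in range(7) if elem > 4]

After execution: answer = [20, 24]
[20, 24]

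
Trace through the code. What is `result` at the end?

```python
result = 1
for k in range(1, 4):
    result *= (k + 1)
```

Let's trace through this code step by step.

Initialize: result = 1
Entering loop: for k in range(1, 4):

After execution: result = 24
24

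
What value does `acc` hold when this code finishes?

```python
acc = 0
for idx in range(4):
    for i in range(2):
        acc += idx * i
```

Let's trace through this code step by step.

Initialize: acc = 0
Entering loop: for idx in range(4):

After execution: acc = 6
6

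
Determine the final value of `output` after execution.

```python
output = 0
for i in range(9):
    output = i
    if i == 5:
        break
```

Let's trace through this code step by step.

Initialize: output = 0
Entering loop: for i in range(9):

After execution: output = 5
5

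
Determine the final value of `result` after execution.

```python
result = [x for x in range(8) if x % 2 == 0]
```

Let's trace through this code step by step.

Initialize: result = [x for x in range(8) if x % 2 == 0]

After execution: result = [0, 2, 4, 6]
[0, 2, 4, 6]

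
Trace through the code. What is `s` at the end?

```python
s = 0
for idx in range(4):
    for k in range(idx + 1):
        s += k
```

Let's trace through this code step by step.

Initialize: s = 0
Entering loop: for idx in range(4):

After execution: s = 10
10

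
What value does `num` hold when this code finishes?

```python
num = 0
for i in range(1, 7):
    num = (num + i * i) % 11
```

Let's trace through this code step by step.

Initialize: num = 0
Entering loop: for i in range(1, 7):

After execution: num = 3
3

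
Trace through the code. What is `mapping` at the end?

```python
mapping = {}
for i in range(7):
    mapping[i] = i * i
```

Let's trace through this code step by step.

Initialize: mapping = {}
Entering loop: for i in range(7):

After execution: mapping = {0: 0, 1: 1, 2: 4, 3: 9, 4: 16, 5: 25, 6: 36}
{0: 0, 1: 1, 2: 4, 3: 9, 4: 16, 5: 25, 6: 36}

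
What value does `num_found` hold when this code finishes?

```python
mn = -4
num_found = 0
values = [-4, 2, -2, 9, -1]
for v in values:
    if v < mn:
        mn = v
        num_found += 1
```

Let's trace through this code step by step.

Initialize: mn = -4
Initialize: num_found = 0
Initialize: values = [-4, 2, -2, 9, -1]
Entering loop: for v in values:

After execution: num_found = 0
0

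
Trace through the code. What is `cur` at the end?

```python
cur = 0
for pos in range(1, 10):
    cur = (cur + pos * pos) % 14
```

Let's trace through this code step by step.

Initialize: cur = 0
Entering loop: for pos in range(1, 10):

After execution: cur = 5
5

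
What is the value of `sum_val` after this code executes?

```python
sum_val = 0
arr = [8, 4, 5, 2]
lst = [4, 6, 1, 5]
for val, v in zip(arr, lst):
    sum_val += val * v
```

Let's trace through this code step by step.

Initialize: sum_val = 0
Initialize: arr = [8, 4, 5, 2]
Initialize: lst = [4, 6, 1, 5]
Entering loop: for val, v in zip(arr, lst):

After execution: sum_val = 71
71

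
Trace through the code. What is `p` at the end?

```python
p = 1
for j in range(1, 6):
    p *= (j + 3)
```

Let's trace through this code step by step.

Initialize: p = 1
Entering loop: for j in range(1, 6):

After execution: p = 6720
6720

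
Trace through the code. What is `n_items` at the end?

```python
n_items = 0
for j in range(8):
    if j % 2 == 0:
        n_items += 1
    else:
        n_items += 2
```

Let's trace through this code step by step.

Initialize: n_items = 0
Entering loop: for j in range(8):

After execution: n_items = 12
12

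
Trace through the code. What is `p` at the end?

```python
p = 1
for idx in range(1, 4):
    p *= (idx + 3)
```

Let's trace through this code step by step.

Initialize: p = 1
Entering loop: for idx in range(1, 4):

After execution: p = 120
120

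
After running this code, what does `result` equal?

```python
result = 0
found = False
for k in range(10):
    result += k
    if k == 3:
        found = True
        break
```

Let's trace through this code step by step.

Initialize: result = 0
Initialize: found = False
Entering loop: for k in range(10):

After execution: result = 6
6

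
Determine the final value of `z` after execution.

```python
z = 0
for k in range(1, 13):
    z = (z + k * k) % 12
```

Let's trace through this code step by step.

Initialize: z = 0
Entering loop: for k in range(1, 13):

After execution: z = 2
2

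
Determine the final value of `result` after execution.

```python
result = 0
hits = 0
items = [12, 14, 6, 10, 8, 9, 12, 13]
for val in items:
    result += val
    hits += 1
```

Let's trace through this code step by step.

Initialize: result = 0
Initialize: hits = 0
Initialize: items = [12, 14, 6, 10, 8, 9, 12, 13]
Entering loop: for val in items:

After execution: result = 84
84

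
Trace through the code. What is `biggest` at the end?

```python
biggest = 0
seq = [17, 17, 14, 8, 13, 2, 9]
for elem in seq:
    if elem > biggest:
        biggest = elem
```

Let's trace through this code step by step.

Initialize: biggest = 0
Initialize: seq = [17, 17, 14, 8, 13, 2, 9]
Entering loop: for elem in seq:

After execution: biggest = 17
17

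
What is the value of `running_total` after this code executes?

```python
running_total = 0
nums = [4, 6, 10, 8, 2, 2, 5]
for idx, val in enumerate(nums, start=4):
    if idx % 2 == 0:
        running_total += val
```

Let's trace through this code step by step.

Initialize: running_total = 0
Initialize: nums = [4, 6, 10, 8, 2, 2, 5]
Entering loop: for idx, val in enumerate(nums, start=4):

After execution: running_total = 21
21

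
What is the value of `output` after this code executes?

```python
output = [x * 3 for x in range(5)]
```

Let's trace through this code step by step.

Initialize: output = [x * 3 for x in range(5)]

After execution: output = [0, 3, 6, 9, 12]
[0, 3, 6, 9, 12]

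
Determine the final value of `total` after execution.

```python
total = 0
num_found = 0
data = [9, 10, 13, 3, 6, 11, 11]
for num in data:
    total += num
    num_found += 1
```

Let's trace through this code step by step.

Initialize: total = 0
Initialize: num_found = 0
Initialize: data = [9, 10, 13, 3, 6, 11, 11]
Entering loop: for num in data:

After execution: total = 63
63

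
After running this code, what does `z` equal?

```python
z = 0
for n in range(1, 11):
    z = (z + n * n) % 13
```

Let's trace through this code step by step.

Initialize: z = 0
Entering loop: for n in range(1, 11):

After execution: z = 8
8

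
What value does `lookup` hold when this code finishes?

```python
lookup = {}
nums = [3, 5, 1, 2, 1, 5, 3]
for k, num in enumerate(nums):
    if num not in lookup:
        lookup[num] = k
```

Let's trace through this code step by step.

Initialize: lookup = {}
Initialize: nums = [3, 5, 1, 2, 1, 5, 3]
Entering loop: for k, num in enumerate(nums):

After execution: lookup = {3: 0, 5: 1, 1: 2, 2: 3}
{3: 0, 5: 1, 1: 2, 2: 3}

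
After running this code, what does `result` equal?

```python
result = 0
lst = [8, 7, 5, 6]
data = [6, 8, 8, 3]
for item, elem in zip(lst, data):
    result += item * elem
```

Let's trace through this code step by step.

Initialize: result = 0
Initialize: lst = [8, 7, 5, 6]
Initialize: data = [6, 8, 8, 3]
Entering loop: for item, elem in zip(lst, data):

After execution: result = 162
162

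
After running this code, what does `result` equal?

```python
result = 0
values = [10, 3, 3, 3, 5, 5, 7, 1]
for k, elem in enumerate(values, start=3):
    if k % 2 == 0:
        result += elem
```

Let's trace through this code step by step.

Initialize: result = 0
Initialize: values = [10, 3, 3, 3, 5, 5, 7, 1]
Entering loop: for k, elem in enumerate(values, start=3):

After execution: result = 12
12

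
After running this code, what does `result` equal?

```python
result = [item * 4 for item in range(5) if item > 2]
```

Let's trace through this code step by step.

Initialize: result = [item * 4 for item in range(5) if item > 2]

After execution: result = [12, 16]
[12, 16]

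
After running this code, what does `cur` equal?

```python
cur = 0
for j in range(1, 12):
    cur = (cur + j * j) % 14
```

Let's trace through this code step by step.

Initialize: cur = 0
Entering loop: for j in range(1, 12):

After execution: cur = 2
2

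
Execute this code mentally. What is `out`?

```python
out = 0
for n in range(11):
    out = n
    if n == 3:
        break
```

Let's trace through this code step by step.

Initialize: out = 0
Entering loop: for n in range(11):

After execution: out = 3
3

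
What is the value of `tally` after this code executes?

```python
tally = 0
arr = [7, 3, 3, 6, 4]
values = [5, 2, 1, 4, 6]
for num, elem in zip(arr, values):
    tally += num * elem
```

Let's trace through this code step by step.

Initialize: tally = 0
Initialize: arr = [7, 3, 3, 6, 4]
Initialize: values = [5, 2, 1, 4, 6]
Entering loop: for num, elem in zip(arr, values):

After execution: tally = 92
92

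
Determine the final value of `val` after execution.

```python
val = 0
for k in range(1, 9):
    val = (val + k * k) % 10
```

Let's trace through this code step by step.

Initialize: val = 0
Entering loop: for k in range(1, 9):

After execution: val = 4
4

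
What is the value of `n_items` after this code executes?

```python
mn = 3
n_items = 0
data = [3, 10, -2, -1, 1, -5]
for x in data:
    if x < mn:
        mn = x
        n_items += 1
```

Let's trace through this code step by step.

Initialize: mn = 3
Initialize: n_items = 0
Initialize: data = [3, 10, -2, -1, 1, -5]
Entering loop: for x in data:

After execution: n_items = 2
2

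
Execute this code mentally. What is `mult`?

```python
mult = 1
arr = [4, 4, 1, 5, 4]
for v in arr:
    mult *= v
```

Let's trace through this code step by step.

Initialize: mult = 1
Initialize: arr = [4, 4, 1, 5, 4]
Entering loop: for v in arr:

After execution: mult = 320
320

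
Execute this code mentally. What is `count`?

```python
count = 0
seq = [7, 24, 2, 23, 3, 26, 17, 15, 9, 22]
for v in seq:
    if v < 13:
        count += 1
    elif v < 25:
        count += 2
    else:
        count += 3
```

Let's trace through this code step by step.

Initialize: count = 0
Initialize: seq = [7, 24, 2, 23, 3, 26, 17, 15, 9, 22]
Entering loop: for v in seq:

After execution: count = 17
17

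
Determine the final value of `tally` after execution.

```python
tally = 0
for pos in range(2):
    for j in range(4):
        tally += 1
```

Let's trace through this code step by step.

Initialize: tally = 0
Entering loop: for pos in range(2):

After execution: tally = 8
8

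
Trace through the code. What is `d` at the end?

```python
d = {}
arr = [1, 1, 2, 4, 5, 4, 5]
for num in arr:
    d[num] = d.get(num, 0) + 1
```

Let's trace through this code step by step.

Initialize: d = {}
Initialize: arr = [1, 1, 2, 4, 5, 4, 5]
Entering loop: for num in arr:

After execution: d = {1: 2, 2: 1, 4: 2, 5: 2}
{1: 2, 2: 1, 4: 2, 5: 2}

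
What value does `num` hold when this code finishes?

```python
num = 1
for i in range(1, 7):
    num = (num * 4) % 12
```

Let's trace through this code step by step.

Initialize: num = 1
Entering loop: for i in range(1, 7):

After execution: num = 4
4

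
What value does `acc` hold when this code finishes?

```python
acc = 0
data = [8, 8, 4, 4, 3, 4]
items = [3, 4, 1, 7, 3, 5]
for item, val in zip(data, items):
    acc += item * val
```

Let's trace through this code step by step.

Initialize: acc = 0
Initialize: data = [8, 8, 4, 4, 3, 4]
Initialize: items = [3, 4, 1, 7, 3, 5]
Entering loop: for item, val in zip(data, items):

After execution: acc = 117
117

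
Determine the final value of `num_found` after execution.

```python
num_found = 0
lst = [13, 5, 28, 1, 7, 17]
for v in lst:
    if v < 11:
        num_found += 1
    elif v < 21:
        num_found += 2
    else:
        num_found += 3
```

Let's trace through this code step by step.

Initialize: num_found = 0
Initialize: lst = [13, 5, 28, 1, 7, 17]
Entering loop: for v in lst:

After execution: num_found = 10
10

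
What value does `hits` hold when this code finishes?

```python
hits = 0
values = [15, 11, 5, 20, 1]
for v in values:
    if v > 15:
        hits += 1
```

Let's trace through this code step by step.

Initialize: hits = 0
Initialize: values = [15, 11, 5, 20, 1]
Entering loop: for v in values:

After execution: hits = 1
1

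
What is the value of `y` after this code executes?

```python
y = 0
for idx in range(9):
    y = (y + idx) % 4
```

Let's trace through this code step by step.

Initialize: y = 0
Entering loop: for idx in range(9):

After execution: y = 0
0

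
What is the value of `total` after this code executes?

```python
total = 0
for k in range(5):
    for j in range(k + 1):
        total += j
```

Let's trace through this code step by step.

Initialize: total = 0
Entering loop: for k in range(5):

After execution: total = 20
20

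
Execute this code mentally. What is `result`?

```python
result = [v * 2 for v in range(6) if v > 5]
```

Let's trace through this code step by step.

Initialize: result = [v * 2 for v in range(6) if v > 5]

After execution: result = []
[]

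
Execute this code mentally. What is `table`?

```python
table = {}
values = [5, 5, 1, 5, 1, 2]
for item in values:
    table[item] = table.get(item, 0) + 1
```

Let's trace through this code step by step.

Initialize: table = {}
Initialize: values = [5, 5, 1, 5, 1, 2]
Entering loop: for item in values:

After execution: table = {5: 3, 1: 2, 2: 1}
{5: 3, 1: 2, 2: 1}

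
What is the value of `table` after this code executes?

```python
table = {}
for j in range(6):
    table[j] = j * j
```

Let's trace through this code step by step.

Initialize: table = {}
Entering loop: for j in range(6):

After execution: table = {0: 0, 1: 1, 2: 4, 3: 9, 4: 16, 5: 25}
{0: 0, 1: 1, 2: 4, 3: 9, 4: 16, 5: 25}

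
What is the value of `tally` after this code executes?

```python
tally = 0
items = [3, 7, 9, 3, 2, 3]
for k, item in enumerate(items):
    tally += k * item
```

Let's trace through this code step by step.

Initialize: tally = 0
Initialize: items = [3, 7, 9, 3, 2, 3]
Entering loop: for k, item in enumerate(items):

After execution: tally = 57
57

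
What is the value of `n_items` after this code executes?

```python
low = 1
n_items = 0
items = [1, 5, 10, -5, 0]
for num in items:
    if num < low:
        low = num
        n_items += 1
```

Let's trace through this code step by step.

Initialize: low = 1
Initialize: n_items = 0
Initialize: items = [1, 5, 10, -5, 0]
Entering loop: for num in items:

After execution: n_items = 1
1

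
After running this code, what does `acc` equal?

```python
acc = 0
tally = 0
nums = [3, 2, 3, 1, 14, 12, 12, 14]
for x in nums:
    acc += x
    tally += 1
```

Let's trace through this code step by step.

Initialize: acc = 0
Initialize: tally = 0
Initialize: nums = [3, 2, 3, 1, 14, 12, 12, 14]
Entering loop: for x in nums:

After execution: acc = 61
61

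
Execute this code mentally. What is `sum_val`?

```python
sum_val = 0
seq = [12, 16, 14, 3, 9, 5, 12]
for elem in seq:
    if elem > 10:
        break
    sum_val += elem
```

Let's trace through this code step by step.

Initialize: sum_val = 0
Initialize: seq = [12, 16, 14, 3, 9, 5, 12]
Entering loop: for elem in seq:

After execution: sum_val = 0
0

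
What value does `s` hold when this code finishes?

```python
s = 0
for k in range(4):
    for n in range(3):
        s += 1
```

Let's trace through this code step by step.

Initialize: s = 0
Entering loop: for k in range(4):

After execution: s = 12
12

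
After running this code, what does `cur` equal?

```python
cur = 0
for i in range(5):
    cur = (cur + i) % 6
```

Let's trace through this code step by step.

Initialize: cur = 0
Entering loop: for i in range(5):

After execution: cur = 4
4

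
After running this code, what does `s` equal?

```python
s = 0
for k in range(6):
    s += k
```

Let's trace through this code step by step.

Initialize: s = 0
Entering loop: for k in range(6):

After execution: s = 15
15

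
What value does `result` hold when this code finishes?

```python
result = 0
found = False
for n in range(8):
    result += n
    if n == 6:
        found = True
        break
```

Let's trace through this code step by step.

Initialize: result = 0
Initialize: found = False
Entering loop: for n in range(8):

After execution: result = 21
21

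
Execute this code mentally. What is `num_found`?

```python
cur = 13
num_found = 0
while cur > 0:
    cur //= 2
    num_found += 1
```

Let's trace through this code step by step.

Initialize: cur = 13
Initialize: num_found = 0
Entering loop: while cur > 0:

After execution: num_found = 4
4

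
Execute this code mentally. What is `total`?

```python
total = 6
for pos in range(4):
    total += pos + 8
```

Let's trace through this code step by step.

Initialize: total = 6
Entering loop: for pos in range(4):

After execution: total = 44
44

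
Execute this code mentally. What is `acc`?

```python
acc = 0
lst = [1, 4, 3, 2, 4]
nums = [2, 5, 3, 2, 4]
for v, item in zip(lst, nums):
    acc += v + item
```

Let's trace through this code step by step.

Initialize: acc = 0
Initialize: lst = [1, 4, 3, 2, 4]
Initialize: nums = [2, 5, 3, 2, 4]
Entering loop: for v, item in zip(lst, nums):

After execution: acc = 30
30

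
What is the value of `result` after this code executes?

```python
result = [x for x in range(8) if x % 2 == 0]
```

Let's trace through this code step by step.

Initialize: result = [x for x in range(8) if x % 2 == 0]

After execution: result = [0, 2, 4, 6]
[0, 2, 4, 6]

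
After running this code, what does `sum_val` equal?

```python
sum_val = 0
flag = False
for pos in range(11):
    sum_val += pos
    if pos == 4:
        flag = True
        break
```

Let's trace through this code step by step.

Initialize: sum_val = 0
Initialize: flag = False
Entering loop: for pos in range(11):

After execution: sum_val = 10
10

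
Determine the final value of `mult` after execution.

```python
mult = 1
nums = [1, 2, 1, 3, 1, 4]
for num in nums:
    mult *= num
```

Let's trace through this code step by step.

Initialize: mult = 1
Initialize: nums = [1, 2, 1, 3, 1, 4]
Entering loop: for num in nums:

After execution: mult = 24
24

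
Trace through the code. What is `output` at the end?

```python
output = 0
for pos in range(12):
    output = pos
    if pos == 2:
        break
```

Let's trace through this code step by step.

Initialize: output = 0
Entering loop: for pos in range(12):

After execution: output = 2
2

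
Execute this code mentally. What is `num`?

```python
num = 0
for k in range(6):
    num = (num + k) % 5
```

Let's trace through this code step by step.

Initialize: num = 0
Entering loop: for k in range(6):

After execution: num = 0
0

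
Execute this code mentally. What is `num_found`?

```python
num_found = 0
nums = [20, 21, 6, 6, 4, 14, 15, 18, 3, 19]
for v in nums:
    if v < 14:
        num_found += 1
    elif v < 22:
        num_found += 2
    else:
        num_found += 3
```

Let's trace through this code step by step.

Initialize: num_found = 0
Initialize: nums = [20, 21, 6, 6, 4, 14, 15, 18, 3, 19]
Entering loop: for v in nums:

After execution: num_found = 16
16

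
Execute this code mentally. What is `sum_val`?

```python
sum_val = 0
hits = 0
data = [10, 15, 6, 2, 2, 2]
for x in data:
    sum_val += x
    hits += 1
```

Let's trace through this code step by step.

Initialize: sum_val = 0
Initialize: hits = 0
Initialize: data = [10, 15, 6, 2, 2, 2]
Entering loop: for x in data:

After execution: sum_val = 37
37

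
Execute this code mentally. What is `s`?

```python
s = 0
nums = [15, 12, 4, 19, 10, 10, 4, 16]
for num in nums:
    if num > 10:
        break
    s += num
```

Let's trace through this code step by step.

Initialize: s = 0
Initialize: nums = [15, 12, 4, 19, 10, 10, 4, 16]
Entering loop: for num in nums:

After execution: s = 0
0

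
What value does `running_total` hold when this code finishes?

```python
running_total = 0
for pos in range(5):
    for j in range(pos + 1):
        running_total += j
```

Let's trace through this code step by step.

Initialize: running_total = 0
Entering loop: for pos in range(5):

After execution: running_total = 20
20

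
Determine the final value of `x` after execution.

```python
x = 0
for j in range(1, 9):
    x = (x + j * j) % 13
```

Let's trace through this code step by step.

Initialize: x = 0
Entering loop: for j in range(1, 9):

After execution: x = 9
9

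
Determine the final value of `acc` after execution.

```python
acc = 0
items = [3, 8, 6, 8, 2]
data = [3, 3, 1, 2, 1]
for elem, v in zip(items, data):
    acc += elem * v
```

Let's trace through this code step by step.

Initialize: acc = 0
Initialize: items = [3, 8, 6, 8, 2]
Initialize: data = [3, 3, 1, 2, 1]
Entering loop: for elem, v in zip(items, data):

After execution: acc = 57
57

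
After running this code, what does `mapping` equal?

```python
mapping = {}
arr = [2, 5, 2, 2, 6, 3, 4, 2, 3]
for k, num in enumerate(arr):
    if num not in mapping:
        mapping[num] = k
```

Let's trace through this code step by step.

Initialize: mapping = {}
Initialize: arr = [2, 5, 2, 2, 6, 3, 4, 2, 3]
Entering loop: for k, num in enumerate(arr):

After execution: mapping = {2: 0, 5: 1, 6: 4, 3: 5, 4: 6}
{2: 0, 5: 1, 6: 4, 3: 5, 4: 6}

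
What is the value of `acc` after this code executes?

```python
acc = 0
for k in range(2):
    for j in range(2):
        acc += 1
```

Let's trace through this code step by step.

Initialize: acc = 0
Entering loop: for k in range(2):

After execution: acc = 4
4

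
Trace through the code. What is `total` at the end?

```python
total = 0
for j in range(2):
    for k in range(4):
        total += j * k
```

Let's trace through this code step by step.

Initialize: total = 0
Entering loop: for j in range(2):

After execution: total = 6
6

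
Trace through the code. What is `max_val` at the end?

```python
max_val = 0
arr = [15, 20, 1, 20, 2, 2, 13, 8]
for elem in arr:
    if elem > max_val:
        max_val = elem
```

Let's trace through this code step by step.

Initialize: max_val = 0
Initialize: arr = [15, 20, 1, 20, 2, 2, 13, 8]
Entering loop: for elem in arr:

After execution: max_val = 20
20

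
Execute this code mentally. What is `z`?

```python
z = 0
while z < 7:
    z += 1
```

Let's trace through this code step by step.

Initialize: z = 0
Entering loop: while z < 7:

After execution: z = 7
7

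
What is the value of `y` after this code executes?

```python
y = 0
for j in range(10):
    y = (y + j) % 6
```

Let's trace through this code step by step.

Initialize: y = 0
Entering loop: for j in range(10):

After execution: y = 3
3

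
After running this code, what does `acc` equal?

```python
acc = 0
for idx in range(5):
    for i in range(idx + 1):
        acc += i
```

Let's trace through this code step by step.

Initialize: acc = 0
Entering loop: for idx in range(5):

After execution: acc = 20
20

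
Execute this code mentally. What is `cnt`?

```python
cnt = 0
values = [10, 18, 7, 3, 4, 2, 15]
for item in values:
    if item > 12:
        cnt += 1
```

Let's trace through this code step by step.

Initialize: cnt = 0
Initialize: values = [10, 18, 7, 3, 4, 2, 15]
Entering loop: for item in values:

After execution: cnt = 2
2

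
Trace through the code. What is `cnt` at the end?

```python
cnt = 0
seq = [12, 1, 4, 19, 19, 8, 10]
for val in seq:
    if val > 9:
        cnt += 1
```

Let's trace through this code step by step.

Initialize: cnt = 0
Initialize: seq = [12, 1, 4, 19, 19, 8, 10]
Entering loop: for val in seq:

After execution: cnt = 4
4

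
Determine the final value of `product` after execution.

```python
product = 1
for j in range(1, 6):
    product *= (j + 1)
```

Let's trace through this code step by step.

Initialize: product = 1
Entering loop: for j in range(1, 6):

After execution: product = 720
720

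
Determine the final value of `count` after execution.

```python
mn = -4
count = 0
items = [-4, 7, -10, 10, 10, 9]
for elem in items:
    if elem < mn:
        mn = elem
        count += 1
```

Let's trace through this code step by step.

Initialize: mn = -4
Initialize: count = 0
Initialize: items = [-4, 7, -10, 10, 10, 9]
Entering loop: for elem in items:

After execution: count = 1
1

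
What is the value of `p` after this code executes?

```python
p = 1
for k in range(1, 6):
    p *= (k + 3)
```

Let's trace through this code step by step.

Initialize: p = 1
Entering loop: for k in range(1, 6):

After execution: p = 6720
6720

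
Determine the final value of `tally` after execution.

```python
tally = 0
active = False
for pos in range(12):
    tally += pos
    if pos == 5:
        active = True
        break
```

Let's trace through this code step by step.

Initialize: tally = 0
Initialize: active = False
Entering loop: for pos in range(12):

After execution: tally = 15
15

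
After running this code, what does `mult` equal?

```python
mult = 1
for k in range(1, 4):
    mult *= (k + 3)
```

Let's trace through this code step by step.

Initialize: mult = 1
Entering loop: for k in range(1, 4):

After execution: mult = 120
120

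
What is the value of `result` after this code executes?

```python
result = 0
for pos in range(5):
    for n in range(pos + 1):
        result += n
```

Let's trace through this code step by step.

Initialize: result = 0
Entering loop: for pos in range(5):

After execution: result = 20
20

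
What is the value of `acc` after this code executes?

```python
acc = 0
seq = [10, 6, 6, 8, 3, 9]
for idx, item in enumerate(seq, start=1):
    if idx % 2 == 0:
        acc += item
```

Let's trace through this code step by step.

Initialize: acc = 0
Initialize: seq = [10, 6, 6, 8, 3, 9]
Entering loop: for idx, item in enumerate(seq, start=1):

After execution: acc = 23
23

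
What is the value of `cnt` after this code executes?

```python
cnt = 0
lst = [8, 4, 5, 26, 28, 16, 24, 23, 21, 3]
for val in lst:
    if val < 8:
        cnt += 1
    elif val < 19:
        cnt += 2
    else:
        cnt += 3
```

Let's trace through this code step by step.

Initialize: cnt = 0
Initialize: lst = [8, 4, 5, 26, 28, 16, 24, 23, 21, 3]
Entering loop: for val in lst:

After execution: cnt = 22
22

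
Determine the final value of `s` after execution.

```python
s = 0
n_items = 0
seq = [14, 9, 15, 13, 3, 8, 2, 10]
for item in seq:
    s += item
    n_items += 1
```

Let's trace through this code step by step.

Initialize: s = 0
Initialize: n_items = 0
Initialize: seq = [14, 9, 15, 13, 3, 8, 2, 10]
Entering loop: for item in seq:

After execution: s = 74
74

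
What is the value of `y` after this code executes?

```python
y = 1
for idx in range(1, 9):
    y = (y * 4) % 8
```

Let's trace through this code step by step.

Initialize: y = 1
Entering loop: for idx in range(1, 9):

After execution: y = 0
0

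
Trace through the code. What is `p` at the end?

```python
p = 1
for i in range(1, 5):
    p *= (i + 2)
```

Let's trace through this code step by step.

Initialize: p = 1
Entering loop: for i in range(1, 5):

After execution: p = 360
360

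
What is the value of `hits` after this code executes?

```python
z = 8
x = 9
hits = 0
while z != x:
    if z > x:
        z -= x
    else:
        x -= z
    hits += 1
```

Let's trace through this code step by step.

Initialize: z = 8
Initialize: x = 9
Initialize: hits = 0
Entering loop: while z != x:

After execution: hits = 8
8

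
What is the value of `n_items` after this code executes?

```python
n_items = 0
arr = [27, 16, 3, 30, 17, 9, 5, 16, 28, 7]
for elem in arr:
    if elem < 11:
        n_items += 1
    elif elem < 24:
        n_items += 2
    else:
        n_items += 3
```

Let's trace through this code step by step.

Initialize: n_items = 0
Initialize: arr = [27, 16, 3, 30, 17, 9, 5, 16, 28, 7]
Entering loop: for elem in arr:

After execution: n_items = 19
19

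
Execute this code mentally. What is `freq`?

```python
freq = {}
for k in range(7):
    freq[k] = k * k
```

Let's trace through this code step by step.

Initialize: freq = {}
Entering loop: for k in range(7):

After execution: freq = {0: 0, 1: 1, 2: 4, 3: 9, 4: 16, 5: 25, 6: 36}
{0: 0, 1: 1, 2: 4, 3: 9, 4: 16, 5: 25, 6: 36}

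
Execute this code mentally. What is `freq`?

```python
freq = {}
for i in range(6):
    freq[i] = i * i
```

Let's trace through this code step by step.

Initialize: freq = {}
Entering loop: for i in range(6):

After execution: freq = {0: 0, 1: 1, 2: 4, 3: 9, 4: 16, 5: 25}
{0: 0, 1: 1, 2: 4, 3: 9, 4: 16, 5: 25}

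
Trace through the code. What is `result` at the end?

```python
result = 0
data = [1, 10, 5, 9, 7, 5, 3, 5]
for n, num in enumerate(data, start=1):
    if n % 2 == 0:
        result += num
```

Let's trace through this code step by step.

Initialize: result = 0
Initialize: data = [1, 10, 5, 9, 7, 5, 3, 5]
Entering loop: for n, num in enumerate(data, start=1):

After execution: result = 29
29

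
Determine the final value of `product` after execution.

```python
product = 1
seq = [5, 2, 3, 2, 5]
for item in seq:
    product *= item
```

Let's trace through this code step by step.

Initialize: product = 1
Initialize: seq = [5, 2, 3, 2, 5]
Entering loop: for item in seq:

After execution: product = 300
300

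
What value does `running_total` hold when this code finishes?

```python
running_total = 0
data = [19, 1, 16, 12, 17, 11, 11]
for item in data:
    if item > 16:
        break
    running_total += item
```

Let's trace through this code step by step.

Initialize: running_total = 0
Initialize: data = [19, 1, 16, 12, 17, 11, 11]
Entering loop: for item in data:

After execution: running_total = 0
0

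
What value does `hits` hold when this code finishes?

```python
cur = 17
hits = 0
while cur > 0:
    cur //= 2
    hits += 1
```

Let's trace through this code step by step.

Initialize: cur = 17
Initialize: hits = 0
Entering loop: while cur > 0:

After execution: hits = 5
5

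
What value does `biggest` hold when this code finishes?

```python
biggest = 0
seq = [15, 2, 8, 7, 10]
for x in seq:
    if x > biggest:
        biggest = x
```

Let's trace through this code step by step.

Initialize: biggest = 0
Initialize: seq = [15, 2, 8, 7, 10]
Entering loop: for x in seq:

After execution: biggest = 15
15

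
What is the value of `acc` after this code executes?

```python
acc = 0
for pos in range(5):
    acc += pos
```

Let's trace through this code step by step.

Initialize: acc = 0
Entering loop: for pos in range(5):

After execution: acc = 10
10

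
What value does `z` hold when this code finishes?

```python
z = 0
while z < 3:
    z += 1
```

Let's trace through this code step by step.

Initialize: z = 0
Entering loop: while z < 3:

After execution: z = 3
3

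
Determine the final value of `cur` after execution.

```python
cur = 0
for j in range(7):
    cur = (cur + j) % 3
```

Let's trace through this code step by step.

Initialize: cur = 0
Entering loop: for j in range(7):

After execution: cur = 0
0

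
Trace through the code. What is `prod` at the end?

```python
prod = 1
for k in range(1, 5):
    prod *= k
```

Let's trace through this code step by step.

Initialize: prod = 1
Entering loop: for k in range(1, 5):

After execution: prod = 24
24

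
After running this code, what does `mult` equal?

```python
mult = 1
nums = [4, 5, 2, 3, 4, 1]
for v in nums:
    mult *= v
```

Let's trace through this code step by step.

Initialize: mult = 1
Initialize: nums = [4, 5, 2, 3, 4, 1]
Entering loop: for v in nums:

After execution: mult = 480
480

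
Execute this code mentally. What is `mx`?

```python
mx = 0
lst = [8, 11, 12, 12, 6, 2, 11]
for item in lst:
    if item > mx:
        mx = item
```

Let's trace through this code step by step.

Initialize: mx = 0
Initialize: lst = [8, 11, 12, 12, 6, 2, 11]
Entering loop: for item in lst:

After execution: mx = 12
12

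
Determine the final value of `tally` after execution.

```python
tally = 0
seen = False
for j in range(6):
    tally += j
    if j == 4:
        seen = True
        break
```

Let's trace through this code step by step.

Initialize: tally = 0
Initialize: seen = False
Entering loop: for j in range(6):

After execution: tally = 10
10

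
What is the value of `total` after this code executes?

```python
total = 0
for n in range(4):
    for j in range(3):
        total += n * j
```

Let's trace through this code step by step.

Initialize: total = 0
Entering loop: for n in range(4):

After execution: total = 18
18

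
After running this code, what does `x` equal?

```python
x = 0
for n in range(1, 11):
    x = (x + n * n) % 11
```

Let's trace through this code step by step.

Initialize: x = 0
Entering loop: for n in range(1, 11):

After execution: x = 0
0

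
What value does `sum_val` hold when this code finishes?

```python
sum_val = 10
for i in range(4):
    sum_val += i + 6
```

Let's trace through this code step by step.

Initialize: sum_val = 10
Entering loop: for i in range(4):

After execution: sum_val = 40
40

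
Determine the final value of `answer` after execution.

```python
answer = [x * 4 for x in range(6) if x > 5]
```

Let's trace through this code step by step.

Initialize: answer = [x * 4 for x in range(6) if x > 5]

After execution: answer = []
[]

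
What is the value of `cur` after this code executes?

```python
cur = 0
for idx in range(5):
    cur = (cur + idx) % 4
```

Let's trace through this code step by step.

Initialize: cur = 0
Entering loop: for idx in range(5):

After execution: cur = 2
2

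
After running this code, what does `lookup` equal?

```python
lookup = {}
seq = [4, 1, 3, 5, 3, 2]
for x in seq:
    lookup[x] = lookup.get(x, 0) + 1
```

Let's trace through this code step by step.

Initialize: lookup = {}
Initialize: seq = [4, 1, 3, 5, 3, 2]
Entering loop: for x in seq:

After execution: lookup = {4: 1, 1: 1, 3: 2, 5: 1, 2: 1}
{4: 1, 1: 1, 3: 2, 5: 1, 2: 1}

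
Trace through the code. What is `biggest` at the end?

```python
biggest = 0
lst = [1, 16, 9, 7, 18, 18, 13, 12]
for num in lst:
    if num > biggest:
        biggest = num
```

Let's trace through this code step by step.

Initialize: biggest = 0
Initialize: lst = [1, 16, 9, 7, 18, 18, 13, 12]
Entering loop: for num in lst:

After execution: biggest = 18
18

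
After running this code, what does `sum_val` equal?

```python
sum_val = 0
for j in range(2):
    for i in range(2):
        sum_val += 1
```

Let's trace through this code step by step.

Initialize: sum_val = 0
Entering loop: for j in range(2):

After execution: sum_val = 4
4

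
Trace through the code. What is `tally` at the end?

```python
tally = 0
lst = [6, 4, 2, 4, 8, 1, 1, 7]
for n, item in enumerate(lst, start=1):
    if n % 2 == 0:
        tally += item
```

Let's trace through this code step by step.

Initialize: tally = 0
Initialize: lst = [6, 4, 2, 4, 8, 1, 1, 7]
Entering loop: for n, item in enumerate(lst, start=1):

After execution: tally = 16
16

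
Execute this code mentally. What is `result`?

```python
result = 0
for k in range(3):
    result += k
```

Let's trace through this code step by step.

Initialize: result = 0
Entering loop: for k in range(3):

After execution: result = 3
3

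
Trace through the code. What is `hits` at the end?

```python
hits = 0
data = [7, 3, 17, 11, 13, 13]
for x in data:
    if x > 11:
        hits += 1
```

Let's trace through this code step by step.

Initialize: hits = 0
Initialize: data = [7, 3, 17, 11, 13, 13]
Entering loop: for x in data:

After execution: hits = 3
3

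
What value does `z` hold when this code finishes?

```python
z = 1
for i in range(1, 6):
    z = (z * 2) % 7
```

Let's trace through this code step by step.

Initialize: z = 1
Entering loop: for i in range(1, 6):

After execution: z = 4
4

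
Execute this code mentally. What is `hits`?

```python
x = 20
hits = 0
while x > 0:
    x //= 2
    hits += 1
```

Let's trace through this code step by step.

Initialize: x = 20
Initialize: hits = 0
Entering loop: while x > 0:

After execution: hits = 5
5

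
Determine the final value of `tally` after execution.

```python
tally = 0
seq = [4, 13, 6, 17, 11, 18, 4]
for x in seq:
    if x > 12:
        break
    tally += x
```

Let's trace through this code step by step.

Initialize: tally = 0
Initialize: seq = [4, 13, 6, 17, 11, 18, 4]
Entering loop: for x in seq:

After execution: tally = 4
4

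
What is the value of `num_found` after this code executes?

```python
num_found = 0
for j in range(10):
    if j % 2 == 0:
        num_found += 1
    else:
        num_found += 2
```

Let's trace through this code step by step.

Initialize: num_found = 0
Entering loop: for j in range(10):

After execution: num_found = 15
15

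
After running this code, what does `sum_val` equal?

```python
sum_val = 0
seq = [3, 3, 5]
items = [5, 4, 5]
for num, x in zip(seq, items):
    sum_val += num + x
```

Let's trace through this code step by step.

Initialize: sum_val = 0
Initialize: seq = [3, 3, 5]
Initialize: items = [5, 4, 5]
Entering loop: for num, x in zip(seq, items):

After execution: sum_val = 25
25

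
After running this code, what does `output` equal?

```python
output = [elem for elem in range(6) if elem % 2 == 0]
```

Let's trace through this code step by step.

Initialize: output = [elem for elem in range(6) if elem % 2 == 0]

After execution: output = [0, 2, 4]
[0, 2, 4]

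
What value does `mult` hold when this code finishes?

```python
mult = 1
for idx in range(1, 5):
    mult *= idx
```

Let's trace through this code step by step.

Initialize: mult = 1
Entering loop: for idx in range(1, 5):

After execution: mult = 24
24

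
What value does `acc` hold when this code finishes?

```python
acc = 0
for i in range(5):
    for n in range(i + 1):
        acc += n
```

Let's trace through this code step by step.

Initialize: acc = 0
Entering loop: for i in range(5):

After execution: acc = 20
20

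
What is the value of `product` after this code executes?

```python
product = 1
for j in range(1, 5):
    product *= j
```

Let's trace through this code step by step.

Initialize: product = 1
Entering loop: for j in range(1, 5):

After execution: product = 24
24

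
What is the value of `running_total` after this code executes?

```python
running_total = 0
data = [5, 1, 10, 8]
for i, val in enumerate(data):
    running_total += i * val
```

Let's trace through this code step by step.

Initialize: running_total = 0
Initialize: data = [5, 1, 10, 8]
Entering loop: for i, val in enumerate(data):

After execution: running_total = 45
45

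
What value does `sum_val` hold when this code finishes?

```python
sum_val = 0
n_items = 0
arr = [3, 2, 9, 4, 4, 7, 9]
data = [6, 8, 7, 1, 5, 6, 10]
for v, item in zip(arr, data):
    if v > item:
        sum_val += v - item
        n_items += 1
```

Let's trace through this code step by step.

Initialize: sum_val = 0
Initialize: n_items = 0
Initialize: arr = [3, 2, 9, 4, 4, 7, 9]
Initialize: data = [6, 8, 7, 1, 5, 6, 10]
Entering loop: for v, item in zip(arr, data):

After execution: sum_val = 6
6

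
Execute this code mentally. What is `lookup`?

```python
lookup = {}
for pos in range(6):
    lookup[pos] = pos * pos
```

Let's trace through this code step by step.

Initialize: lookup = {}
Entering loop: for pos in range(6):

After execution: lookup = {0: 0, 1: 1, 2: 4, 3: 9, 4: 16, 5: 25}
{0: 0, 1: 1, 2: 4, 3: 9, 4: 16, 5: 25}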